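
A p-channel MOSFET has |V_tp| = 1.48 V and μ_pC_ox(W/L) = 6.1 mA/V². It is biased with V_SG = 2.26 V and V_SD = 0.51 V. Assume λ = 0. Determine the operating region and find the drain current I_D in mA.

Triode; I_D = 1.63 mA

V_ov = V_SG − |V_tp| = 2.26 − 1.48 = 0.78 V.
Since V_SD = 0.51 V < V_ov = 0.78 V, the device is in the triode region.
I_D = k_p [V_ov · V_SD − ½ V_SD²] = 6.1 × [0.78 × 0.51 − 0.5 × 0.51²] = 1.63 mA.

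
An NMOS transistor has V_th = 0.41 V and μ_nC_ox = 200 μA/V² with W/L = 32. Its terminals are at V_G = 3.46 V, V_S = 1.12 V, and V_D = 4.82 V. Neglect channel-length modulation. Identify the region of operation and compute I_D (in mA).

Saturation; I_D = 11.9 mA

V_GS = V_G − V_S = 3.46 − 1.12 = 2.34 V; V_DS = V_D − V_S = 4.82 − 1.12 = 3.7 V.
k_n = μ_nC_ox · (W/L) = 6.4 mA/V².
V_ov = V_GS − V_th = 2.34 − 0.41 = 1.93 V.
Since V_DS = 3.7 V ≥ V_ov = 1.93 V, the device is in saturation.
I_D = ½ k_n V_ov² = 0.5 × 6.4 × 1.93² = 11.9 mA.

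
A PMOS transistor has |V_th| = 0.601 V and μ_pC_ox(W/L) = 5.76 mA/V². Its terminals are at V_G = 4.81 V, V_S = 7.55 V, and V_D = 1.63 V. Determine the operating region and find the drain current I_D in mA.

V_SG = V_S − V_G = 7.55 − 4.81 = 2.74 V; V_SD = V_S − V_D = 7.55 − 1.63 = 5.92 V.
V_ov = V_SG − |V_th| = 2.74 − 0.601 = 2.14 V.
Since V_SD = 5.92 V ≥ V_ov = 2.14 V, the device is in saturation.
I_D = ½ k_p V_ov² = 0.5 × 5.76 × 2.14² = 13.2 mA.

Saturation; I_D = 13.2 mA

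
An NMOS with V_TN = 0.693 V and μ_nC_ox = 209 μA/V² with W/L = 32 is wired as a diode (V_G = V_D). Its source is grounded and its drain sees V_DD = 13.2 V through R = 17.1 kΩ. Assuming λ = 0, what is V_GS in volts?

With gate tied to drain, V_GS = V_DS ≥ V_GS − V_TN, so the device is in saturation.
k_n = μ_nC_ox · (W/L) = 6.688 mA/V².
KCL at the drain: ½ k_n (V_GS − V_TN)² = (V_DD − V_GS)/R.
Let x = V_GS − 0.693. Then 57.2 x² + x − 12.51 = 0, giving x = 0.459 V (positive root), so V_GS = 1.15 V.
I_D = (V_DD − V_GS)/R = (13.2 − 1.15) / 17.1 = 0.705 mA.

V_GS = 1.15 V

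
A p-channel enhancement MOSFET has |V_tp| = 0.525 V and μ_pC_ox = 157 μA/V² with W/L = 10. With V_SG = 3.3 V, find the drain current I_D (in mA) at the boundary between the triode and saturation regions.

At the boundary V_SD = V_ov = V_SG − |V_tp| = 3.3 − 0.525 = 2.77 V.
k_p = μ_pC_ox · (W/L) = 1.57 mA/V².
I_D = ½ k_p V_ov² = 0.5 × 1.57 × 2.77² = 6.04 mA.

I_D = 6.04 mA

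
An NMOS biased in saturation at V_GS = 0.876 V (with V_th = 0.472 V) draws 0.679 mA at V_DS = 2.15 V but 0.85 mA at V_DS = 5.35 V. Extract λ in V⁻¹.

λ = 0.0947 V⁻¹

With V_GS fixed, I_D ∝ (1 + λ V_DS) in saturation, so I_D2/I_D1 = (1 + λ V_DS2)/(1 + λ V_DS1).
0.85/0.679 = 1.252 = (1 + 5.35 λ)/(1 + 2.15 λ).
Solving: λ (I_D1 V_DS2 − I_D2 V_DS1) = I_D2 − I_D1, so λ = (0.85 − 0.679) / (0.679 × 5.35 − 0.85 × 2.15) = 0.171 / 1.81 = 0.0947 V⁻¹.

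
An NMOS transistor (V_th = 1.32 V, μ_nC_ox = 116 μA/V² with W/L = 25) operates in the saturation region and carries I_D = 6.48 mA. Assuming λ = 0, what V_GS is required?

V_GS = 3.43 V

k_n = μ_nC_ox · (W/L) = 2.9 mA/V².
In saturation I_D = ½ k_n (V_GS − V_th)², so V_GS − V_th = √(2 I_D / k_n) = √(2 × 6.48 / 2.9) = 2.11 V.
V_GS = 1.32 + 2.11 = 3.43 V.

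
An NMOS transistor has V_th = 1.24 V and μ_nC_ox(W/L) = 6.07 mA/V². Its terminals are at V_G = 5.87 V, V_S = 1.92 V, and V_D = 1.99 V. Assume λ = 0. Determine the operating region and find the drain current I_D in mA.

V_GS = V_G − V_S = 5.87 − 1.92 = 3.95 V; V_DS = V_D − V_S = 1.99 − 1.92 = 0.07 V.
V_ov = V_GS − V_th = 3.95 − 1.24 = 2.71 V.
Since V_DS = 0.07 V < V_ov = 2.71 V, the device is in the triode region.
I_D = k_n [V_ov · V_DS − ½ V_DS²] = 6.07 × [2.71 × 0.07 − 0.5 × 0.07²] = 1.14 mA.

Triode; I_D = 1.14 mA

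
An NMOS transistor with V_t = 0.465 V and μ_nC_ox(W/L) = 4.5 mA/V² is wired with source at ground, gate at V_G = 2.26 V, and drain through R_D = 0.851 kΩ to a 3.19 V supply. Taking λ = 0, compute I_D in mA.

V_GS = V_G = 2.26 V, so V_ov = 2.26 − 0.465 = 1.79 V.
Assume saturation: I_D = ½ k_n V_ov² = 0.5 × 4.5 × 1.79² = 7.25 mA, giving V_DS = V_DD − I_D R_D = 3.19 − 7.25 × 0.851 = -2.98 V.
But -2.98 V < V_ov = 1.79 V, so the device is actually in triode.
In triode I_D = k_n[V_ov V_DS − ½ V_DS²] and I_D = (V_DD − V_DS)/R_D. Equating: 1.91 V_DS² − 7.874 V_DS + 3.19 = 0, giving V_DS = 0.456 V (the root below V_ov).
I_D = (3.19 − 0.456) / 0.851 = 3.21 mA.

I_D = 3.21 mA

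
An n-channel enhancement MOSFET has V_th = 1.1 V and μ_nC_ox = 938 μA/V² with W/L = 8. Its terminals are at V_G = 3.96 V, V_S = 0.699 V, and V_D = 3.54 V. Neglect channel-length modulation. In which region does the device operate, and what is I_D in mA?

Saturation; I_D = 17.5 mA

V_GS = V_G − V_S = 3.96 − 0.699 = 3.26 V; V_DS = V_D − V_S = 3.54 − 0.699 = 2.84 V.
k_n = μ_nC_ox · (W/L) = 7.504 mA/V².
V_ov = V_GS − V_th = 3.26 − 1.1 = 2.16 V.
Since V_DS = 2.84 V ≥ V_ov = 2.16 V, the device is in saturation.
I_D = ½ k_n V_ov² = 0.5 × 7.504 × 2.16² = 17.5 mA.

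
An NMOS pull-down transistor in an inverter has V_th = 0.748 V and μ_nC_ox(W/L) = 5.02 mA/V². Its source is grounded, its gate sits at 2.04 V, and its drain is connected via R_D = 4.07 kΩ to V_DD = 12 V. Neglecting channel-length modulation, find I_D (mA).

I_D = 2.81 mA

V_GS = V_G = 2.04 V, so V_ov = 2.04 − 0.748 = 1.29 V.
Assume saturation: I_D = ½ k_n V_ov² = 0.5 × 5.02 × 1.29² = 4.19 mA, giving V_DS = V_DD − I_D R_D = 12 − 4.19 × 4.07 = -5.05 V.
But -5.05 V < V_ov = 1.29 V, so the device is actually in triode.
In triode I_D = k_n[V_ov V_DS − ½ V_DS²] and I_D = (V_DD − V_DS)/R_D. Equating: 10.2 V_DS² − 27.4 V_DS + 12 = 0, giving V_DS = 0.551 V (the root below V_ov).
I_D = (12 − 0.551) / 4.07 = 2.81 mA.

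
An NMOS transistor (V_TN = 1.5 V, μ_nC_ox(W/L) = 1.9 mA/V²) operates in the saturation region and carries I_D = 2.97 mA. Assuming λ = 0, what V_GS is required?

In saturation I_D = ½ k_n (V_GS − V_TN)², so V_GS − V_TN = √(2 I_D / k_n) = √(2 × 2.97 / 1.9) = 1.77 V.
V_GS = 1.5 + 1.77 = 3.27 V.

V_GS = 3.27 V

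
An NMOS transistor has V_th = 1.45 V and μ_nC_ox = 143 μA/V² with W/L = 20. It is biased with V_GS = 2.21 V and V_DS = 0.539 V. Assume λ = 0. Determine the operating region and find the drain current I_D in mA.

k_n = μ_nC_ox · (W/L) = 2.86 mA/V².
V_ov = V_GS − V_th = 2.21 − 1.45 = 0.76 V.
Since V_DS = 0.539 V < V_ov = 0.76 V, the device is in the triode region.
I_D = k_n [V_ov · V_DS − ½ V_DS²] = 2.86 × [0.76 × 0.539 − 0.5 × 0.539²] = 0.756 mA.

Triode; I_D = 0.756 mA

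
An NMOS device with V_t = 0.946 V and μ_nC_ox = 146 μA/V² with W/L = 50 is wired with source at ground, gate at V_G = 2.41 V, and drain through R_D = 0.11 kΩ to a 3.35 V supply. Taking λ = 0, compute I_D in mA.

I_D = 7.82 mA

V_GS = V_G = 2.41 V, so V_ov = 2.41 − 0.946 = 1.46 V.
k_n = μ_nC_ox · (W/L) = 7.3 mA/V².
Assume saturation: I_D = ½ k_n V_ov² = 0.5 × 7.3 × 1.46² = 7.82 mA, giving V_DS = V_DD − I_D R_D = 3.35 − 7.82 × 0.11 = 2.49 V.
V_DS = 2.49 V ≥ V_ov = 1.46 V, confirming saturation.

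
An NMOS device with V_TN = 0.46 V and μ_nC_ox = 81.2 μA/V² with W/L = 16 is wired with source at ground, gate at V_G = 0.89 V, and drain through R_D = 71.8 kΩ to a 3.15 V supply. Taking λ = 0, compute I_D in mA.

I_D = 0.0427 mA

V_GS = V_G = 0.89 V, so V_ov = 0.89 − 0.46 = 0.43 V.
k_n = μ_nC_ox · (W/L) = 1.299 mA/V².
Assume saturation: I_D = ½ k_n V_ov² = 0.5 × 1.299 × 0.43² = 0.12 mA, giving V_DS = V_DD − I_D R_D = 3.15 − 0.12 × 71.8 = -5.47 V.
But -5.47 V < V_ov = 0.43 V, so the device is actually in triode.
In triode I_D = k_n[V_ov V_DS − ½ V_DS²] and I_D = (V_DD − V_DS)/R_D. Equating: 46.6 V_DS² − 41.11 V_DS + 3.15 = 0, giving V_DS = 0.0848 V (the root below V_ov).
I_D = (3.15 − 0.0848) / 71.8 = 0.0427 mA.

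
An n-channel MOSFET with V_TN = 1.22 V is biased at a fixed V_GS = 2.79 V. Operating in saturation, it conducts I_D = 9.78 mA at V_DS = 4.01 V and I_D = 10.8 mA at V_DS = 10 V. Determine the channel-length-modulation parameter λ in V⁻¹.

With V_GS fixed, I_D ∝ (1 + λ V_DS) in saturation, so I_D2/I_D1 = (1 + λ V_DS2)/(1 + λ V_DS1).
10.8/9.78 = 1.104 = (1 + 10 λ)/(1 + 4.01 λ).
Solving: λ (I_D1 V_DS2 − I_D2 V_DS1) = I_D2 − I_D1, so λ = (10.8 − 9.78) / (9.78 × 10 − 10.8 × 4.01) = 1.02 / 54.5 = 0.0187 V⁻¹.

λ = 0.0187 V⁻¹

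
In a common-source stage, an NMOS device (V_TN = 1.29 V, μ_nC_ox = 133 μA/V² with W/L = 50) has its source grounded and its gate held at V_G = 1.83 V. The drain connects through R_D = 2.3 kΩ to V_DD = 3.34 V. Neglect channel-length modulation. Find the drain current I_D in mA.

V_GS = V_G = 1.83 V, so V_ov = 1.83 − 1.29 = 0.54 V.
k_n = μ_nC_ox · (W/L) = 6.65 mA/V².
Assume saturation: I_D = ½ k_n V_ov² = 0.5 × 6.65 × 0.54² = 0.97 mA, giving V_DS = V_DD − I_D R_D = 3.34 − 0.97 × 2.3 = 1.11 V.
V_DS = 1.11 V ≥ V_ov = 0.54 V, confirming saturation.

I_D = 0.970 mA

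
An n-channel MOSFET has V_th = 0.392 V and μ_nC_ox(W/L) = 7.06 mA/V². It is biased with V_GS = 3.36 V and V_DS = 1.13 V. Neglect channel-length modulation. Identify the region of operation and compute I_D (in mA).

V_ov = V_GS − V_th = 3.36 − 0.392 = 2.97 V.
Since V_DS = 1.13 V < V_ov = 2.97 V, the device is in the triode region.
I_D = k_n [V_ov · V_DS − ½ V_DS²] = 7.06 × [2.97 × 1.13 − 0.5 × 1.13²] = 19.2 mA.

Triode; I_D = 19.2 mA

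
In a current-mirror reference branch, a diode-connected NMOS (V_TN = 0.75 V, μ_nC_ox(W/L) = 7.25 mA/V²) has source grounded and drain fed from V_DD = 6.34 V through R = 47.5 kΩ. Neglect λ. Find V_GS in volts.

With gate tied to drain, V_GS = V_DS ≥ V_GS − V_TN, so the device is in saturation.
KCL at the drain: ½ k_n (V_GS − V_TN)² = (V_DD − V_GS)/R.
Let x = V_GS − 0.75. Then 172 x² + x − 5.59 = 0, giving x = 0.177 V (positive root), so V_GS = 0.927 V.
I_D = (V_DD − V_GS)/R = (6.34 − 0.927) / 47.5 = 0.114 mA.

V_GS = 0.927 V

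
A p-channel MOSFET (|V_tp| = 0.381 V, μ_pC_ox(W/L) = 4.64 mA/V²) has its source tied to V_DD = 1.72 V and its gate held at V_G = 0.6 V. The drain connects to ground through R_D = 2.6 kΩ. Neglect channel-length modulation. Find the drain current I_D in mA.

V_SG = V_DD − V_G = 1.72 − 0.6 = 1.12 V, so V_ov = 1.12 − 0.381 = 0.739 V.
Assume saturation: I_D = ½ k_p V_ov² = 0.5 × 4.64 × 0.739² = 1.27 mA, giving V_SD = V_DD − I_D R_D = 1.72 − 1.27 × 2.6 = -1.57 V.
But -1.57 V < V_ov = 0.739 V, so the device is actually in triode.
In triode I_D = k_p[V_ov V_SD − ½ V_SD²] and I_D = (V_DD − V_SD)/R_D. Equating: 6.03 V_SD² − 9.915 V_SD + 1.72 = 0, giving V_SD = 0.197 V (the root below V_ov).
I_D = (1.72 − 0.197) / 2.6 = 0.586 mA.

I_D = 0.586 mA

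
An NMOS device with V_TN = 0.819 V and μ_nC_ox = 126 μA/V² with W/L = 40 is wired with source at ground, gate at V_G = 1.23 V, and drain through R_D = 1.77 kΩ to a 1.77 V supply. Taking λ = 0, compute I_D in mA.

V_GS = V_G = 1.23 V, so V_ov = 1.23 − 0.819 = 0.411 V.
k_n = μ_nC_ox · (W/L) = 5.04 mA/V².
Assume saturation: I_D = ½ k_n V_ov² = 0.5 × 5.04 × 0.411² = 0.426 mA, giving V_DS = V_DD − I_D R_D = 1.77 − 0.426 × 1.77 = 1.02 V.
V_DS = 1.02 V ≥ V_ov = 0.411 V, confirming saturation.

I_D = 0.426 mA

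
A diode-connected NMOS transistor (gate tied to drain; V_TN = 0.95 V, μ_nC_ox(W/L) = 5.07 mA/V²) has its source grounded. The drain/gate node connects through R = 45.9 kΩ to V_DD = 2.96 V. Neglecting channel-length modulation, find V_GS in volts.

V_GS = 1.08 V

With gate tied to drain, V_GS = V_DS ≥ V_GS − V_TN, so the device is in saturation.
KCL at the drain: ½ k_n (V_GS − V_TN)² = (V_DD − V_GS)/R.
Let x = V_GS − 0.95. Then 116 x² + x − 2.01 = 0, giving x = 0.127 V (positive root), so V_GS = 1.08 V.
I_D = (V_DD − V_GS)/R = (2.96 − 1.08) / 45.9 = 0.041 mA.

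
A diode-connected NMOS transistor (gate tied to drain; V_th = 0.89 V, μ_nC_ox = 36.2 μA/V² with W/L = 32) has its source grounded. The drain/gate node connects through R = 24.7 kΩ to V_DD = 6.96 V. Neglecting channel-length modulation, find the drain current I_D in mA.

With gate tied to drain, V_GS = V_DS ≥ V_GS − V_th, so the device is in saturation.
k_n = μ_nC_ox · (W/L) = 1.158 mA/V².
KCL at the drain: ½ k_n (V_GS − V_th)² = (V_DD − V_GS)/R.
Let x = V_GS − 0.89. Then 14.3 x² + x − 6.07 = 0, giving x = 0.617 V (positive root), so V_GS = 1.51 V.
I_D = (V_DD − V_GS)/R = (6.96 − 1.51) / 24.7 = 0.221 mA.

I_D = 0.221 mA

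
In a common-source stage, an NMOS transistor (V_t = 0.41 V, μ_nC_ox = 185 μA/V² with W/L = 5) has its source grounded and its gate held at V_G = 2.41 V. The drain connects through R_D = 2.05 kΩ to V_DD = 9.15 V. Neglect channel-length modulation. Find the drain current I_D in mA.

I_D = 1.85 mA

V_GS = V_G = 2.41 V, so V_ov = 2.41 − 0.41 = 2 V.
k_n = μ_nC_ox · (W/L) = 0.925 mA/V².
Assume saturation: I_D = ½ k_n V_ov² = 0.5 × 0.925 × 2² = 1.85 mA, giving V_DS = V_DD − I_D R_D = 9.15 − 1.85 × 2.05 = 5.36 V.
V_DS = 5.36 V ≥ V_ov = 2 V, confirming saturation.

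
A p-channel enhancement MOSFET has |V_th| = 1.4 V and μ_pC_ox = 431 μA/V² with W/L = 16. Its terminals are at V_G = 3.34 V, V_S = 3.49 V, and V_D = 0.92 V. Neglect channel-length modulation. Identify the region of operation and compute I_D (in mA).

V_SG = V_S − V_G = 3.49 − 3.34 = 0.15 V; V_SD = V_S − V_D = 3.49 − 0.92 = 2.57 V.
V_SG = 0.15 V < |V_th| = 1.4 V, so the transistor is in cutoff.

Cutoff; I_D = 0 mA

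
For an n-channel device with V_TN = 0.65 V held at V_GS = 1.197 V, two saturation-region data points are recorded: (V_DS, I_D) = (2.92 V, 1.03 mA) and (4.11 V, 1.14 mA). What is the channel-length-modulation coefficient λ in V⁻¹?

λ = 0.122 V⁻¹

With V_GS fixed, I_D ∝ (1 + λ V_DS) in saturation, so I_D2/I_D1 = (1 + λ V_DS2)/(1 + λ V_DS1).
1.14/1.03 = 1.107 = (1 + 4.11 λ)/(1 + 2.92 λ).
Solving: λ (I_D1 V_DS2 − I_D2 V_DS1) = I_D2 − I_D1, so λ = (1.14 − 1.03) / (1.03 × 4.11 − 1.14 × 2.92) = 0.11 / 0.905 = 0.122 V⁻¹.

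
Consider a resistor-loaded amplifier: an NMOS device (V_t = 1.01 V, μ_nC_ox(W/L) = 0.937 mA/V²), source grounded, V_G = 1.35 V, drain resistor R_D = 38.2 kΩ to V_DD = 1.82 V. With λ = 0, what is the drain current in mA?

V_GS = V_G = 1.35 V, so V_ov = 1.35 − 1.01 = 0.34 V.
Assume saturation: I_D = ½ k_n V_ov² = 0.5 × 0.937 × 0.34² = 0.0542 mA, giving V_DS = V_DD − I_D R_D = 1.82 − 0.0542 × 38.2 = -0.249 V.
But -0.249 V < V_ov = 0.34 V, so the device is actually in triode.
In triode I_D = k_n[V_ov V_DS − ½ V_DS²] and I_D = (V_DD − V_DS)/R_D. Equating: 17.9 V_DS² − 13.17 V_DS + 1.82 = 0, giving V_DS = 0.184 V (the root below V_ov).
I_D = (1.82 − 0.184) / 38.2 = 0.0428 mA.

I_D = 0.0428 mA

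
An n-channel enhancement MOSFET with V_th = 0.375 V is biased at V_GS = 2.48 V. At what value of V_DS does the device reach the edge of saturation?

V_DS,sat = 2.10 V

The boundary between triode and saturation is V_DS = V_GS − V_th = V_ov.
V_ov = 2.48 − 0.375 = 2.1 V.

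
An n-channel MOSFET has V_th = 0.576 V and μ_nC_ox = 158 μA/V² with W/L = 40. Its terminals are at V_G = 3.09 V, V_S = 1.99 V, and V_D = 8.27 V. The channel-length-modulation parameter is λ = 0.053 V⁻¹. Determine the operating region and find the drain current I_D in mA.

Saturation; I_D = 1.16 mA

V_GS = V_G − V_S = 3.09 − 1.99 = 1.1 V; V_DS = V_D − V_S = 8.27 − 1.99 = 6.28 V.
k_n = μ_nC_ox · (W/L) = 6.32 mA/V².
V_ov = V_GS − V_th = 1.1 − 0.576 = 0.524 V.
Since V_DS = 6.28 V ≥ V_ov = 0.524 V, the device is in saturation.
I_D = ½ k_n V_ov² (1 + λ V_DS) = 0.5 × 6.32 × 0.524² × (1 + 0.053 × 6.28) = 1.16 mA.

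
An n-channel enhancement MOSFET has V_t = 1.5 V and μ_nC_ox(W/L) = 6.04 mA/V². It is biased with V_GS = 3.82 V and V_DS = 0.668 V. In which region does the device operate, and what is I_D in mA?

V_ov = V_GS − V_t = 3.82 − 1.5 = 2.32 V.
Since V_DS = 0.668 V < V_ov = 2.32 V, the device is in the triode region.
I_D = k_n [V_ov · V_DS − ½ V_DS²] = 6.04 × [2.32 × 0.668 − 0.5 × 0.668²] = 8.01 mA.

Triode; I_D = 8.01 mA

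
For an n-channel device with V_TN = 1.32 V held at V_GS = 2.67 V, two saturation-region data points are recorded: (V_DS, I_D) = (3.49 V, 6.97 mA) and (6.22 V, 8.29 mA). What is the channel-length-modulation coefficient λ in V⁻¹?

λ = 0.0915 V⁻¹

With V_GS fixed, I_D ∝ (1 + λ V_DS) in saturation, so I_D2/I_D1 = (1 + λ V_DS2)/(1 + λ V_DS1).
8.29/6.97 = 1.189 = (1 + 6.22 λ)/(1 + 3.49 λ).
Solving: λ (I_D1 V_DS2 − I_D2 V_DS1) = I_D2 − I_D1, so λ = (8.29 − 6.97) / (6.97 × 6.22 − 8.29 × 3.49) = 1.32 / 14.4 = 0.0915 V⁻¹.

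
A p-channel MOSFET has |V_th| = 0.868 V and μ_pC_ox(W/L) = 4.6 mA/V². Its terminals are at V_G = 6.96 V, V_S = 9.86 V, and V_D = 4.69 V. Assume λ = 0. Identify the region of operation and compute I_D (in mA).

V_SG = V_S − V_G = 9.86 − 6.96 = 2.9 V; V_SD = V_S − V_D = 9.86 − 4.69 = 5.17 V.
V_ov = V_SG − |V_th| = 2.9 − 0.868 = 2.03 V.
Since V_SD = 5.17 V ≥ V_ov = 2.03 V, the device is in saturation.
I_D = ½ k_p V_ov² = 0.5 × 4.6 × 2.03² = 9.5 mA.

Saturation; I_D = 9.50 mA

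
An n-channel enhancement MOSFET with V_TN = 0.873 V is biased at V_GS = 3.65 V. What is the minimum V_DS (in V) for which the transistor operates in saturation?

The boundary between triode and saturation is V_DS = V_GS − V_TN = V_ov.
V_ov = 3.65 − 0.873 = 2.78 V.

V_DS,sat = 2.78 V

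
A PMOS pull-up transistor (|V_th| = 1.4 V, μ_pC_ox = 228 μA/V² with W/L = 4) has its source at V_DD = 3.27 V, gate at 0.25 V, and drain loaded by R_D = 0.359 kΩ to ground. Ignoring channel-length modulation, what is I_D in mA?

V_SG = V_DD − V_G = 3.27 − 0.25 = 3.02 V, so V_ov = 3.02 − 1.4 = 1.62 V.
k_p = μ_pC_ox · (W/L) = 0.912 mA/V².
Assume saturation: I_D = ½ k_p V_ov² = 0.5 × 0.912 × 1.62² = 1.2 mA, giving V_SD = V_DD − I_D R_D = 3.27 − 1.2 × 0.359 = 2.84 V.
V_SD = 2.84 V ≥ V_ov = 1.62 V, confirming saturation.

I_D = 1.20 mA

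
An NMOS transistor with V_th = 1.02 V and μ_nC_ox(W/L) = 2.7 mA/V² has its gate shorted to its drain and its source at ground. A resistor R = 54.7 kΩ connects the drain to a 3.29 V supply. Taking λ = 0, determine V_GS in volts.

V_GS = 1.19 V

With gate tied to drain, V_GS = V_DS ≥ V_GS − V_th, so the device is in saturation.
KCL at the drain: ½ k_n (V_GS − V_th)² = (V_DD − V_GS)/R.
Let x = V_GS − 1.02. Then 73.8 x² + x − 2.27 = 0, giving x = 0.169 V (positive root), so V_GS = 1.19 V.
I_D = (V_DD − V_GS)/R = (3.29 − 1.19) / 54.7 = 0.0384 mA.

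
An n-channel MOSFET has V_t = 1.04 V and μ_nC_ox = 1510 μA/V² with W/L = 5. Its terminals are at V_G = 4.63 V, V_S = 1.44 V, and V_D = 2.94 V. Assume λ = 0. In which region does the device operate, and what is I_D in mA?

V_GS = V_G − V_S = 4.63 − 1.44 = 3.19 V; V_DS = V_D − V_S = 2.94 − 1.44 = 1.5 V.
k_n = μ_nC_ox · (W/L) = 7.55 mA/V².
V_ov = V_GS − V_t = 3.19 − 1.04 = 2.15 V.
Since V_DS = 1.5 V < V_ov = 2.15 V, the device is in the triode region.
I_D = k_n [V_ov · V_DS − ½ V_DS²] = 7.55 × [2.15 × 1.5 − 0.5 × 1.5²] = 15.9 mA.

Triode; I_D = 15.9 mA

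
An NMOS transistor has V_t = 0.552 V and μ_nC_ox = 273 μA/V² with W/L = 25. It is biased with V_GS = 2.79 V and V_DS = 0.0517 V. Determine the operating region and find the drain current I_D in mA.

k_n = μ_nC_ox · (W/L) = 6.825 mA/V².
V_ov = V_GS − V_t = 2.79 − 0.552 = 2.24 V.
Since V_DS = 0.0517 V < V_ov = 2.24 V, the device is in the triode region.
I_D = k_n [V_ov · V_DS − ½ V_DS²] = 6.825 × [2.24 × 0.0517 − 0.5 × 0.0517²] = 0.781 mA.

Triode; I_D = 0.781 mA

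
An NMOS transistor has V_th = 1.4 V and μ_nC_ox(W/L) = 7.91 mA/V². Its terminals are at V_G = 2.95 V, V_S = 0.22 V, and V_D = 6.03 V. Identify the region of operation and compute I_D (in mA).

V_GS = V_G − V_S = 2.95 − 0.22 = 2.73 V; V_DS = V_D − V_S = 6.03 − 0.22 = 5.81 V.
V_ov = V_GS − V_th = 2.73 − 1.4 = 1.33 V.
Since V_DS = 5.81 V ≥ V_ov = 1.33 V, the device is in saturation.
I_D = ½ k_n V_ov² = 0.5 × 7.91 × 1.33² = 7 mA.

Saturation; I_D = 7.00 mA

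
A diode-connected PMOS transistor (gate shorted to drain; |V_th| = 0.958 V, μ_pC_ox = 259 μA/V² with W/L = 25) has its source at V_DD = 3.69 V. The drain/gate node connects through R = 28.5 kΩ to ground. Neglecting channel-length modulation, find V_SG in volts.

V_SG = 1.12 V

With gate tied to drain, V_SG = V_SD ≥ V_SG − |V_th|, so the device is in saturation.
k_p = μ_pC_ox · (W/L) = 6.475 mA/V².
KCL at the drain: ½ k_p (V_SG − |V_th|)² = (V_DD − V_SG)/R.
Let x = V_SG − 0.958. Then 92.3 x² + x − 2.732 = 0, giving x = 0.167 V (positive root), so V_SG = 1.12 V.
I_D = (V_DD − V_SG)/R = (3.69 − 1.12) / 28.5 = 0.09 mA.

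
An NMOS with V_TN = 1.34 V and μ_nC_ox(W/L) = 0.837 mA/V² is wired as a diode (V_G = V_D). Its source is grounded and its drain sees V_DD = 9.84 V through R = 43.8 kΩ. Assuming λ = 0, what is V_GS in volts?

V_GS = 1.99 V

With gate tied to drain, V_GS = V_DS ≥ V_GS − V_TN, so the device is in saturation.
KCL at the drain: ½ k_n (V_GS − V_TN)² = (V_DD − V_GS)/R.
Let x = V_GS − 1.34. Then 18.3 x² + x − 8.5 = 0, giving x = 0.654 V (positive root), so V_GS = 1.99 V.
I_D = (V_DD − V_GS)/R = (9.84 − 1.99) / 43.8 = 0.179 mA.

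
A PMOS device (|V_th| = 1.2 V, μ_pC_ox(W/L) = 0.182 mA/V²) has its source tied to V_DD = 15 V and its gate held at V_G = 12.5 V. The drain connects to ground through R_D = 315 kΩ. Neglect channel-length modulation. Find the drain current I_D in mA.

V_SG = V_DD − V_G = 15 − 12.5 = 2.5 V, so V_ov = 2.5 − 1.2 = 1.3 V.
Assume saturation: I_D = ½ k_p V_ov² = 0.5 × 0.182 × 1.3² = 0.154 mA, giving V_SD = V_DD − I_D R_D = 15 − 0.154 × 315 = -33.4 V.
But -33.4 V < V_ov = 1.3 V, so the device is actually in triode.
In triode I_D = k_p[V_ov V_SD − ½ V_SD²] and I_D = (V_DD − V_SD)/R_D. Equating: 28.7 V_SD² − 75.53 V_SD + 15 = 0, giving V_SD = 0.216 V (the root below V_ov).
I_D = (15 − 0.216) / 315 = 0.0469 mA.

I_D = 0.0469 mA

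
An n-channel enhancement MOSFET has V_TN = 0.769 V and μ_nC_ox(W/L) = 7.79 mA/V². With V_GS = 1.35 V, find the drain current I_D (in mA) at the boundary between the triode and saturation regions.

I_D = 1.31 mA

At the boundary V_DS = V_ov = V_GS − V_TN = 1.35 − 0.769 = 0.581 V.
I_D = ½ k_n V_ov² = 0.5 × 7.79 × 0.581² = 1.31 mA.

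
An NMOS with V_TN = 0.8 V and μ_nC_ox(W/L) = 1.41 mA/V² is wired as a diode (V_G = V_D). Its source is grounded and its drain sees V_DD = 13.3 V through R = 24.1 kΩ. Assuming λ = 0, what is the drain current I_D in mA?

I_D = 0.484 mA

With gate tied to drain, V_GS = V_DS ≥ V_GS − V_TN, so the device is in saturation.
KCL at the drain: ½ k_n (V_GS − V_TN)² = (V_DD − V_GS)/R.
Let x = V_GS − 0.8. Then 17 x² + x − 12.5 = 0, giving x = 0.829 V (positive root), so V_GS = 1.63 V.
I_D = (V_DD − V_GS)/R = (13.3 − 1.63) / 24.1 = 0.484 mA.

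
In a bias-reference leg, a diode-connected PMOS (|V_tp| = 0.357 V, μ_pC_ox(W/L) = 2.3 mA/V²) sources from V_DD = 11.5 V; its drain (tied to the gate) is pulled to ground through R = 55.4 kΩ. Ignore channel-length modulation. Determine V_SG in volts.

With gate tied to drain, V_SG = V_SD ≥ V_SG − |V_tp|, so the device is in saturation.
KCL at the drain: ½ k_p (V_SG − |V_tp|)² = (V_DD − V_SG)/R.
Let x = V_SG − 0.357. Then 63.7 x² + x − 11.14 = 0, giving x = 0.41 V (positive root), so V_SG = 0.767 V.
I_D = (V_DD − V_SG)/R = (11.5 − 0.767) / 55.4 = 0.194 mA.

V_SG = 0.767 V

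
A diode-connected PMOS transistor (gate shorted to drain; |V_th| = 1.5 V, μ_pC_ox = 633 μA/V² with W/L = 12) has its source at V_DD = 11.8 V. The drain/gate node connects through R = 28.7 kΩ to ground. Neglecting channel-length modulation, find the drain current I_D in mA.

I_D = 0.348 mA

With gate tied to drain, V_SG = V_SD ≥ V_SG − |V_th|, so the device is in saturation.
k_p = μ_pC_ox · (W/L) = 7.596 mA/V².
KCL at the drain: ½ k_p (V_SG − |V_th|)² = (V_DD − V_SG)/R.
Let x = V_SG − 1.5. Then 109 x² + x − 10.3 = 0, giving x = 0.303 V (positive root), so V_SG = 1.8 V.
I_D = (V_DD − V_SG)/R = (11.8 − 1.8) / 28.7 = 0.348 mA.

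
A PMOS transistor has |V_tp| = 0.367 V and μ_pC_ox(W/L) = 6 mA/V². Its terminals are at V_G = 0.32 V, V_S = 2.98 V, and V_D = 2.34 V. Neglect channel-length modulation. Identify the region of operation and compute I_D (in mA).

V_SG = V_S − V_G = 2.98 − 0.32 = 2.66 V; V_SD = V_S − V_D = 2.98 − 2.34 = 0.64 V.
V_ov = V_SG − |V_tp| = 2.66 − 0.367 = 2.29 V.
Since V_SD = 0.64 V < V_ov = 2.29 V, the device is in the triode region.
I_D = k_p [V_ov · V_SD − ½ V_SD²] = 6 × [2.29 × 0.64 − 0.5 × 0.64²] = 7.58 mA.

Triode; I_D = 7.58 mA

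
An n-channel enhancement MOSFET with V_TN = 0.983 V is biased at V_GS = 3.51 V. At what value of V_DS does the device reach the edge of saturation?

The boundary between triode and saturation is V_DS = V_GS − V_TN = V_ov.
V_ov = 3.51 − 0.983 = 2.53 V.

V_DS,sat = 2.53 V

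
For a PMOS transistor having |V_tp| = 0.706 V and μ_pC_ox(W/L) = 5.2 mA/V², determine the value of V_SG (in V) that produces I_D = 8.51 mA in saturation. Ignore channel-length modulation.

V_SG = 2.52 V

In saturation I_D = ½ k_p (V_SG − |V_tp|)², so V_SG − |V_tp| = √(2 I_D / k_p) = √(2 × 8.51 / 5.2) = 1.81 V.
V_SG = 0.706 + 1.81 = 2.52 V.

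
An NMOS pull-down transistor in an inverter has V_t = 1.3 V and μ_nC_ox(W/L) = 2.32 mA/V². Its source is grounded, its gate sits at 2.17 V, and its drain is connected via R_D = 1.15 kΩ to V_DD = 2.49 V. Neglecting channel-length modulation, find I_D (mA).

V_GS = V_G = 2.17 V, so V_ov = 2.17 − 1.3 = 0.87 V.
Assume saturation: I_D = ½ k_n V_ov² = 0.5 × 2.32 × 0.87² = 0.878 mA, giving V_DS = V_DD − I_D R_D = 2.49 − 0.878 × 1.15 = 1.48 V.
V_DS = 1.48 V ≥ V_ov = 0.87 V, confirming saturation.

I_D = 0.878 mA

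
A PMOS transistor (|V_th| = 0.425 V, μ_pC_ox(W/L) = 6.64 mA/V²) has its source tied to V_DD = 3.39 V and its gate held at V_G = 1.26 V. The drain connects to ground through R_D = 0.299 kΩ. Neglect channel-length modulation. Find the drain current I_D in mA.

I_D = 8.00 mA

V_SG = V_DD − V_G = 3.39 − 1.26 = 2.13 V, so V_ov = 2.13 − 0.425 = 1.7 V.
Assume saturation: I_D = ½ k_p V_ov² = 0.5 × 6.64 × 1.7² = 9.65 mA, giving V_SD = V_DD − I_D R_D = 3.39 − 9.65 × 0.299 = 0.504 V.
But 0.504 V < V_ov = 1.7 V, so the device is actually in triode.
In triode I_D = k_p[V_ov V_SD − ½ V_SD²] and I_D = (V_DD − V_SD)/R_D. Equating: 0.993 V_SD² − 4.385 V_SD + 3.39 = 0, giving V_SD = 0.999 V (the root below V_ov).
I_D = (3.39 − 0.999) / 0.299 = 8 mA.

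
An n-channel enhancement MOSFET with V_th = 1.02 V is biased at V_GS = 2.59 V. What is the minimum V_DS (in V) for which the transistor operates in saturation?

V_DS,sat = 1.57 V

The boundary between triode and saturation is V_DS = V_GS − V_th = V_ov.
V_ov = 2.59 − 1.02 = 1.57 V.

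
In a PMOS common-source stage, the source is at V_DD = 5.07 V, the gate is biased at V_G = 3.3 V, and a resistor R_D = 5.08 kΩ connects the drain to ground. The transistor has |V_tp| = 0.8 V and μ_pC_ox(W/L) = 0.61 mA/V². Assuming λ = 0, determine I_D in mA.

I_D = 0.287 mA

V_SG = V_DD − V_G = 5.07 − 3.3 = 1.77 V, so V_ov = 1.77 − 0.8 = 0.97 V.
Assume saturation: I_D = ½ k_p V_ov² = 0.5 × 0.61 × 0.97² = 0.287 mA, giving V_SD = V_DD − I_D R_D = 5.07 − 0.287 × 5.08 = 3.61 V.
V_SD = 3.61 V ≥ V_ov = 0.97 V, confirming saturation.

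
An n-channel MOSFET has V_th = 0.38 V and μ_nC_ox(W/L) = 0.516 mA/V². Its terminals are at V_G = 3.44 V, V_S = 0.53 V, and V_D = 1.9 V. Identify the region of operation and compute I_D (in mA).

Triode; I_D = 1.30 mA

V_GS = V_G − V_S = 3.44 − 0.53 = 2.91 V; V_DS = V_D − V_S = 1.9 − 0.53 = 1.37 V.
V_ov = V_GS − V_th = 2.91 − 0.38 = 2.53 V.
Since V_DS = 1.37 V < V_ov = 2.53 V, the device is in the triode region.
I_D = k_n [V_ov · V_DS − ½ V_DS²] = 0.516 × [2.53 × 1.37 − 0.5 × 1.37²] = 1.3 mA.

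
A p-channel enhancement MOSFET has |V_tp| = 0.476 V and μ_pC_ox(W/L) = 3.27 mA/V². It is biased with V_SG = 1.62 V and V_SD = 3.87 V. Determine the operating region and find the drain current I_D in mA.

V_ov = V_SG − |V_tp| = 1.62 − 0.476 = 1.14 V.
Since V_SD = 3.87 V ≥ V_ov = 1.14 V, the device is in saturation.
I_D = ½ k_p V_ov² = 0.5 × 3.27 × 1.14² = 2.14 mA.

Saturation; I_D = 2.14 mA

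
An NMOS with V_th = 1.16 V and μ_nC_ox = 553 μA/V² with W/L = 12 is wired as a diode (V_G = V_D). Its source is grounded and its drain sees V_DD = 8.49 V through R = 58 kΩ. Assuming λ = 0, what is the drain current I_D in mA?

With gate tied to drain, V_GS = V_DS ≥ V_GS − V_th, so the device is in saturation.
k_n = μ_nC_ox · (W/L) = 6.636 mA/V².
KCL at the drain: ½ k_n (V_GS − V_th)² = (V_DD − V_GS)/R.
Let x = V_GS − 1.16. Then 192 x² + x − 7.33 = 0, giving x = 0.193 V (positive root), so V_GS = 1.35 V.
I_D = (V_DD − V_GS)/R = (8.49 − 1.35) / 58 = 0.123 mA.

I_D = 0.123 mA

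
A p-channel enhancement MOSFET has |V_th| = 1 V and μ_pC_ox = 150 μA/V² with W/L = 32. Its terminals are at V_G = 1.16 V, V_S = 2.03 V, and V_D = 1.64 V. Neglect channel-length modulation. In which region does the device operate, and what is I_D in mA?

Cutoff; I_D = 0 mA

V_SG = V_S − V_G = 2.03 − 1.16 = 0.87 V; V_SD = V_S − V_D = 2.03 − 1.64 = 0.39 V.
V_SG = 0.87 V < |V_th| = 1 V, so the transistor is in cutoff.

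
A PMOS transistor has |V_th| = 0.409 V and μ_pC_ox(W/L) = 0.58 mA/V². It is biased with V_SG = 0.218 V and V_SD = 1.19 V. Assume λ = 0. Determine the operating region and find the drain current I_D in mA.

Cutoff; I_D = 0 mA

V_SG = 0.218 V < |V_th| = 0.409 V, so the transistor is in cutoff.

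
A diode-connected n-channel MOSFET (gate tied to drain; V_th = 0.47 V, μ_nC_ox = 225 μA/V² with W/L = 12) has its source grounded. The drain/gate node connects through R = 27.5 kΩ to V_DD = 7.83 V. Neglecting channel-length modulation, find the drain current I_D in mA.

I_D = 0.252 mA

With gate tied to drain, V_GS = V_DS ≥ V_GS − V_th, so the device is in saturation.
k_n = μ_nC_ox · (W/L) = 2.7 mA/V².
KCL at the drain: ½ k_n (V_GS − V_th)² = (V_DD − V_GS)/R.
Let x = V_GS − 0.47. Then 37.1 x² + x − 7.36 = 0, giving x = 0.432 V (positive root), so V_GS = 0.902 V.
I_D = (V_DD − V_GS)/R = (7.83 − 0.902) / 27.5 = 0.252 mA.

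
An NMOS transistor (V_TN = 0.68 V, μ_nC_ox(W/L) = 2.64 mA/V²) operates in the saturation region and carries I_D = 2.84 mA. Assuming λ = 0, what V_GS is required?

In saturation I_D = ½ k_n (V_GS − V_TN)², so V_GS − V_TN = √(2 I_D / k_n) = √(2 × 2.84 / 2.64) = 1.47 V.
V_GS = 0.68 + 1.47 = 2.15 V.

V_GS = 2.15 V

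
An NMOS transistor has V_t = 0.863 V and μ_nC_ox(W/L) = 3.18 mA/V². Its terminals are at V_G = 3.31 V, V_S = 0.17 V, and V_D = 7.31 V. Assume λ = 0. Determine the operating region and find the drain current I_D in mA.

V_GS = V_G − V_S = 3.31 − 0.17 = 3.14 V; V_DS = V_D − V_S = 7.31 − 0.17 = 7.14 V.
V_ov = V_GS − V_t = 3.14 − 0.863 = 2.28 V.
Since V_DS = 7.14 V ≥ V_ov = 2.28 V, the device is in saturation.
I_D = ½ k_n V_ov² = 0.5 × 3.18 × 2.28² = 8.24 mA.

Saturation; I_D = 8.24 mA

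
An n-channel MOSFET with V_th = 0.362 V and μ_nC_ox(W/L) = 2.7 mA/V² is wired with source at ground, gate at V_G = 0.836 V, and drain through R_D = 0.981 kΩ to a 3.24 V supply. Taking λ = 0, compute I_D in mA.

I_D = 0.303 mA

V_GS = V_G = 0.836 V, so V_ov = 0.836 − 0.362 = 0.474 V.
Assume saturation: I_D = ½ k_n V_ov² = 0.5 × 2.7 × 0.474² = 0.303 mA, giving V_DS = V_DD − I_D R_D = 3.24 − 0.303 × 0.981 = 2.94 V.
V_DS = 2.94 V ≥ V_ov = 0.474 V, confirming saturation.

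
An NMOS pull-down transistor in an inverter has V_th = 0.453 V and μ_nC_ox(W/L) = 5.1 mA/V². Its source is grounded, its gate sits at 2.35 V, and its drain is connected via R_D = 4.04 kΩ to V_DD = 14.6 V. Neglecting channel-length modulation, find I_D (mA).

I_D = 3.51 mA

V_GS = V_G = 2.35 V, so V_ov = 2.35 − 0.453 = 1.9 V.
Assume saturation: I_D = ½ k_n V_ov² = 0.5 × 5.1 × 1.9² = 9.18 mA, giving V_DS = V_DD − I_D R_D = 14.6 − 9.18 × 4.04 = -22.5 V.
But -22.5 V < V_ov = 1.9 V, so the device is actually in triode.
In triode I_D = k_n[V_ov V_DS − ½ V_DS²] and I_D = (V_DD − V_DS)/R_D. Equating: 10.3 V_DS² − 40.09 V_DS + 14.6 = 0, giving V_DS = 0.407 V (the root below V_ov).
I_D = (14.6 − 0.407) / 4.04 = 3.51 mA.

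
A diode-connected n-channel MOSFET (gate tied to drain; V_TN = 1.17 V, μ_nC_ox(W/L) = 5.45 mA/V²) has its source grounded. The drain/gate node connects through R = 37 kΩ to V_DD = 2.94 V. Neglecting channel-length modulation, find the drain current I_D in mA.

With gate tied to drain, V_GS = V_DS ≥ V_GS − V_TN, so the device is in saturation.
KCL at the drain: ½ k_n (V_GS − V_TN)² = (V_DD − V_GS)/R.
Let x = V_GS − 1.17. Then 101 x² + x − 1.77 = 0, giving x = 0.128 V (positive root), so V_GS = 1.3 V.
I_D = (V_DD − V_GS)/R = (2.94 − 1.3) / 37 = 0.0444 mA.

I_D = 0.0444 mA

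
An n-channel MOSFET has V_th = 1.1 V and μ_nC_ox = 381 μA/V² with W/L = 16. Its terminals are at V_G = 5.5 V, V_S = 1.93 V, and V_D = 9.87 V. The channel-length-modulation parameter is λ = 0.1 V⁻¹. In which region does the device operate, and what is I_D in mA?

Saturation; I_D = 33.4 mA

V_GS = V_G − V_S = 5.5 − 1.93 = 3.57 V; V_DS = V_D − V_S = 9.87 − 1.93 = 7.94 V.
k_n = μ_nC_ox · (W/L) = 6.096 mA/V².
V_ov = V_GS − V_th = 3.57 − 1.1 = 2.47 V.
Since V_DS = 7.94 V ≥ V_ov = 2.47 V, the device is in saturation.
I_D = ½ k_n V_ov² (1 + λ V_DS) = 0.5 × 6.096 × 2.47² × (1 + 0.1 × 7.94) = 33.4 mA.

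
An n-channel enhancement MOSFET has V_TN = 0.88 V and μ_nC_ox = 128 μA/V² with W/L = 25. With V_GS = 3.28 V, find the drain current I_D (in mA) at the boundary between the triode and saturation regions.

I_D = 9.22 mA

At the boundary V_DS = V_ov = V_GS − V_TN = 3.28 − 0.88 = 2.4 V.
k_n = μ_nC_ox · (W/L) = 3.2 mA/V².
I_D = ½ k_n V_ov² = 0.5 × 3.2 × 2.4² = 9.22 mA.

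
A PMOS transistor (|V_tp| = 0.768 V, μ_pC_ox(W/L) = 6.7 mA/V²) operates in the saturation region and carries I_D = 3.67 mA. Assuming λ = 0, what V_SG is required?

In saturation I_D = ½ k_p (V_SG − |V_tp|)², so V_SG − |V_tp| = √(2 I_D / k_p) = √(2 × 3.67 / 6.7) = 1.05 V.
V_SG = 0.768 + 1.05 = 1.81 V.

V_SG = 1.81 V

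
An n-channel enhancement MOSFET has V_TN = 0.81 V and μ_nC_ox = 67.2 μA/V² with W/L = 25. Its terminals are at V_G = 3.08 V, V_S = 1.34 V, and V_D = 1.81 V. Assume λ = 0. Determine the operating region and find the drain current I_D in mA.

Triode; I_D = 0.549 mA

V_GS = V_G − V_S = 3.08 − 1.34 = 1.74 V; V_DS = V_D − V_S = 1.81 − 1.34 = 0.47 V.
k_n = μ_nC_ox · (W/L) = 1.68 mA/V².
V_ov = V_GS − V_TN = 1.74 − 0.81 = 0.93 V.
Since V_DS = 0.47 V < V_ov = 0.93 V, the device is in the triode region.
I_D = k_n [V_ov · V_DS − ½ V_DS²] = 1.68 × [0.93 × 0.47 − 0.5 × 0.47²] = 0.549 mA.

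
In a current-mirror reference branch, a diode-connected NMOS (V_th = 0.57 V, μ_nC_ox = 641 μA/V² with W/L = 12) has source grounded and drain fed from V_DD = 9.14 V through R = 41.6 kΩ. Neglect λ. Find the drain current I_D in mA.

With gate tied to drain, V_GS = V_DS ≥ V_GS − V_th, so the device is in saturation.
k_n = μ_nC_ox · (W/L) = 7.692 mA/V².
KCL at the drain: ½ k_n (V_GS − V_th)² = (V_DD − V_GS)/R.
Let x = V_GS − 0.57. Then 160 x² + x − 8.57 = 0, giving x = 0.228 V (positive root), so V_GS = 0.798 V.
I_D = (V_DD − V_GS)/R = (9.14 − 0.798) / 41.6 = 0.201 mA.

I_D = 0.201 mA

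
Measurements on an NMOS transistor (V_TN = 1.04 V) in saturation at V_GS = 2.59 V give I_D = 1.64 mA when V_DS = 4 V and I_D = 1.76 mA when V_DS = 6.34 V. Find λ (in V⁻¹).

λ = 0.0357 V⁻¹

With V_GS fixed, I_D ∝ (1 + λ V_DS) in saturation, so I_D2/I_D1 = (1 + λ V_DS2)/(1 + λ V_DS1).
1.76/1.64 = 1.073 = (1 + 6.34 λ)/(1 + 4 λ).
Solving: λ (I_D1 V_DS2 − I_D2 V_DS1) = I_D2 − I_D1, so λ = (1.76 − 1.64) / (1.64 × 6.34 − 1.76 × 4) = 0.12 / 3.36 = 0.0357 V⁻¹.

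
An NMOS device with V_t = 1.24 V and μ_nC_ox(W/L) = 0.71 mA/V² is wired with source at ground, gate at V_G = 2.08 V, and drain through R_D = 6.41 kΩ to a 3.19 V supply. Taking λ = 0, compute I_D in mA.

V_GS = V_G = 2.08 V, so V_ov = 2.08 − 1.24 = 0.84 V.
Assume saturation: I_D = ½ k_n V_ov² = 0.5 × 0.71 × 0.84² = 0.25 mA, giving V_DS = V_DD − I_D R_D = 3.19 − 0.25 × 6.41 = 1.58 V.
V_DS = 1.58 V ≥ V_ov = 0.84 V, confirming saturation.

I_D = 0.250 mA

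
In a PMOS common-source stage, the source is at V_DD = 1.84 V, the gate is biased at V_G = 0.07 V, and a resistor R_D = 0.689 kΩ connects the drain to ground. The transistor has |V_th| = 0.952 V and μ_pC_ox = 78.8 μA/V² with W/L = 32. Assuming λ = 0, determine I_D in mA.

I_D = 0.844 mA

V_SG = V_DD − V_G = 1.84 − 0.07 = 1.77 V, so V_ov = 1.77 − 0.952 = 0.818 V.
k_p = μ_pC_ox · (W/L) = 2.522 mA/V².
Assume saturation: I_D = ½ k_p V_ov² = 0.5 × 2.522 × 0.818² = 0.844 mA, giving V_SD = V_DD − I_D R_D = 1.84 − 0.844 × 0.689 = 1.26 V.
V_SD = 1.26 V ≥ V_ov = 0.818 V, confirming saturation.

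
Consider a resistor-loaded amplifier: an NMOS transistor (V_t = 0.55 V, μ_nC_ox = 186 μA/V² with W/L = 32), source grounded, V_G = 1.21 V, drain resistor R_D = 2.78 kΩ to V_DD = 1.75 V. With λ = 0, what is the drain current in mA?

I_D = 0.570 mA

V_GS = V_G = 1.21 V, so V_ov = 1.21 − 0.55 = 0.66 V.
k_n = μ_nC_ox · (W/L) = 5.952 mA/V².
Assume saturation: I_D = ½ k_n V_ov² = 0.5 × 5.952 × 0.66² = 1.3 mA, giving V_DS = V_DD − I_D R_D = 1.75 − 1.3 × 2.78 = -1.85 V.
But -1.85 V < V_ov = 0.66 V, so the device is actually in triode.
In triode I_D = k_n[V_ov V_DS − ½ V_DS²] and I_D = (V_DD − V_DS)/R_D. Equating: 8.27 V_DS² − 11.92 V_DS + 1.75 = 0, giving V_DS = 0.166 V (the root below V_ov).
I_D = (1.75 − 0.166) / 2.78 = 0.57 mA.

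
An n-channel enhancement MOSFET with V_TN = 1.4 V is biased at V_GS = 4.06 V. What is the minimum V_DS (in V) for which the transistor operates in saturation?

V_DS,sat = 2.66 V

The boundary between triode and saturation is V_DS = V_GS − V_TN = V_ov.
V_ov = 4.06 − 1.4 = 2.66 V.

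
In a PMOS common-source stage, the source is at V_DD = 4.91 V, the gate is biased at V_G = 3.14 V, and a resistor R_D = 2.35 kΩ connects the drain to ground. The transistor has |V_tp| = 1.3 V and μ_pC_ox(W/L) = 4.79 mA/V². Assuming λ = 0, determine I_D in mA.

I_D = 0.529 mA

V_SG = V_DD − V_G = 4.91 − 3.14 = 1.77 V, so V_ov = 1.77 − 1.3 = 0.47 V.
Assume saturation: I_D = ½ k_p V_ov² = 0.5 × 4.79 × 0.47² = 0.529 mA, giving V_SD = V_DD − I_D R_D = 4.91 − 0.529 × 2.35 = 3.67 V.
V_SD = 3.67 V ≥ V_ov = 0.47 V, confirming saturation.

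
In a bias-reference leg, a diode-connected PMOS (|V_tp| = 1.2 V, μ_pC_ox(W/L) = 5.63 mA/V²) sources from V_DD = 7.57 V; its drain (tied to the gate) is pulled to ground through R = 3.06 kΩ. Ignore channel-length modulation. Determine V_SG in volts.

With gate tied to drain, V_SG = V_SD ≥ V_SG − |V_tp|, so the device is in saturation.
KCL at the drain: ½ k_p (V_SG − |V_tp|)² = (V_DD − V_SG)/R.
Let x = V_SG − 1.2. Then 8.61 x² + x − 6.37 = 0, giving x = 0.804 V (positive root), so V_SG = 2 V.
I_D = (V_DD − V_SG)/R = (7.57 − 2) / 3.06 = 1.82 mA.

V_SG = 2.00 V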